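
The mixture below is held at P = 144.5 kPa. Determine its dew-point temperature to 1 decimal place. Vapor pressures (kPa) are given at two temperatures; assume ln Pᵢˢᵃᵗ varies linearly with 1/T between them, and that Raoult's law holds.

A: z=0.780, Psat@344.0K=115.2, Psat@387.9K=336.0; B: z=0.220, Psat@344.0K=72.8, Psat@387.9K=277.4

T = 356.2 K

Dew-point temperature: Σzᵢ·P/Pᵢˢᵃᵗ(T) = 1. Interpolate ln Pᵢˢᵃᵗ = aᵢ + bᵢ/T.
  T = 344.0 K: ΣzᵢP/Pᵢˢᵃᵗ = 1.4151
  T = 387.9 K: ΣzᵢP/Pᵢˢᵃᵗ = 0.4500
  T = 365.9 K: ΣzᵢP/Pᵢˢᵃᵗ = 0.7707
  T = 354.9 K: ΣzᵢP/Pᵢˢᵃᵗ = 1.0355
  T = 360.4 K: ΣzᵢP/Pᵢˢᵃᵗ = 0.8912
  T = 357.6 K: ΣzᵢP/Pᵢˢᵃᵗ = 0.9614
Interpolating between 354.9 K and 357.6 K gives T ≈ 356.2 K.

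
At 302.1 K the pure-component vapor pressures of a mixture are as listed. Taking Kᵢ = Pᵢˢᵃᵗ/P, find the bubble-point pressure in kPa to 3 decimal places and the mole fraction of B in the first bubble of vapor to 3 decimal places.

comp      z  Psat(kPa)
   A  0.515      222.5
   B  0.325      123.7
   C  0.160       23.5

At the bubble point ψ → 0, so ΣzᵢKᵢ = 1 with Kᵢ = Pᵢˢᵃᵗ/P ⇒ P = ΣzᵢPᵢˢᵃᵗ.
P = 0.515·222.5 + 0.325·123.7 + 0.160·23.5 = 158.550 kPa
yᵢ = zᵢPᵢˢᵃᵗ/P ⇒ y_B = 0.325·123.7/158.550 = 0.254

Pbub = 158.550 kPa, y_B = 0.254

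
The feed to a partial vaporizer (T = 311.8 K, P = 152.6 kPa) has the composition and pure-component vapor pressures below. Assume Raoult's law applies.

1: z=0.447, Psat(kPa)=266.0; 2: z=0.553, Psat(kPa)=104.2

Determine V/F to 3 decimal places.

V/F = 0.665

Raoult's law: Kᵢ = Pᵢˢᵃᵗ/P = Pᵢˢᵃᵗ/152.6.
  K_1 = 266.0/152.6 = 1.74312, K_2 = 104.2/152.6 = 0.68283
Rachford–Rice: g(V/F) = Σ zᵢ(Kᵢ−1)/(1+V/F(Kᵢ−1)) = 0.
g(0) = ΣzᵢKᵢ − 1 = 0.157 and g(1) = 1 − Σzᵢ/Kᵢ = -0.066, so a root lies in (0, 1).
Binary case is linear: z₁(K₁−1)(1+V/F(K₂−1)) + z₂(K₂−1)(1+V/F(K₁−1)) = 0
⇒ V/F = [z₁(K₁−1)+z₂(K₂−1)] / [−(K₁−1)(K₂−1)] = 0.1568/0.2357 = 0.665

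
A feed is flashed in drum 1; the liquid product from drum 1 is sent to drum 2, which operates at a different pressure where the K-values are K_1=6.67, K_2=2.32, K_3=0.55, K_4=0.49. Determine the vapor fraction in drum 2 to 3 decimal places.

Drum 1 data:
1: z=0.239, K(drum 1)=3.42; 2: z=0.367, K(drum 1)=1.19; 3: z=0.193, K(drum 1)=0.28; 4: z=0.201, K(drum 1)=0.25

Drum 1:
Let ψ₁ = V/F and solve Σ zᵢ(Kᵢ−1)/(1+ψ₁(Kᵢ−1)) = 0.
g(0) = ΣzᵢKᵢ − 1 = 0.358 and g(1) = 1 − Σzᵢ/Kᵢ = -0.872, so a root lies in (0, 1).
Iterate (Newton) starting at ψ₁ = 0.5:
  ψ₁ = 0.500: g = -0.1329, g' = -0.831 → ψ₁ = 0.340
  ψ₁ = 0.340: g = -0.0036, g' = -0.812 → ψ₁ = 0.336
Converged at ψ₁ = 0.336.
Drum-1 compositions:
  1: x = 0.132, y = 0.451
  2: x = 0.345, y = 0.411
  3: x = 0.255, y = 0.071
  4: x = 0.269, y = 0.067
Drum-2 feed = drum-1 liquid: z₂ = (0.1319, 0.3450, 0.2545, 0.2686).
Drum 2:
Rachford–Rice: g(ψ₂) = Σ zᵢ(Kᵢ−1)/(1+ψ₂(Kᵢ−1)) = 0.
g(0) = ΣzᵢKᵢ − 1 = 0.952 and g(1) = 1 − Σzᵢ/Kᵢ = -0.179, so a root lies in (0, 1).
Iterate (Newton) starting at ψ₂ = 0.58:
  ψ₂ = 0.580: g = 0.0828, g' = -0.659 → ψ₂ = 0.706
  ψ₂ = 0.706: g = 0.0035, g' = -0.612 → ψ₂ = 0.711
Converged at ψ₂ = 0.711.
  1: x = 0.026, y = 0.175
  2: x = 0.178, y = 0.413
  3: x = 0.374, y = 0.206
  4: x = 0.422, y = 0.207

V/F (drum 2) = 0.711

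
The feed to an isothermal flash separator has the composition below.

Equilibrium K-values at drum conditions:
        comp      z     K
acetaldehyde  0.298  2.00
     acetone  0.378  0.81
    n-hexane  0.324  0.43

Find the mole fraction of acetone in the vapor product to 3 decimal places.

Newton iteration, ψ⁰ = 0.57:
  ψ = 0.570: g = -0.1643, g' = -0.369 → ψ = 0.125
  ψ = 0.125: g = -0.0075, g' = -0.372 → ψ = 0.105
Converged at ψ = 0.105.
Compositions from xᵢ = zᵢ/(1+ψ(Kᵢ−1)), yᵢ = Kᵢxᵢ:
  acetaldehyde: x = 0.270, y = 0.539
  acetone: x = 0.386, y = 0.312
  n-hexane: x = 0.345, y = 0.148

y_acetone = 0.312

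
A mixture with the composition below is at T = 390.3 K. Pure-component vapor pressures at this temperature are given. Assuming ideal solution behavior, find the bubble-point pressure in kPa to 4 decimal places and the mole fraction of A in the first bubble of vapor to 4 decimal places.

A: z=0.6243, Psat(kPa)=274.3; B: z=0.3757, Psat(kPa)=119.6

Pbub = 216.1792 kPa, y_A = 0.7921

At the bubble point ψ → 0, so ΣzᵢKᵢ = 1 with Kᵢ = Pᵢˢᵃᵗ/P ⇒ P = ΣzᵢPᵢˢᵃᵗ.
P = 0.6243·274.3 + 0.3757·119.6 = 216.1792 kPa
yᵢ = zᵢPᵢˢᵃᵗ/P ⇒ y_A = 0.6243·274.3/216.1792 = 0.7921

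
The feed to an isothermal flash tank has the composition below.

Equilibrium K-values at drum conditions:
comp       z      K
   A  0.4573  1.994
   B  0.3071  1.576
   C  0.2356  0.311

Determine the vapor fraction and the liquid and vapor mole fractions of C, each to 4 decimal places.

Material balance + equilibrium reduce to Σ zᵢ(Kᵢ−1)/(1+ψ(Kᵢ−1)) = 0.
Feasibility: ΣzᵢKᵢ = 1.4691, Σzᵢ/Kᵢ = 1.1818 — both > 1, two phases present.
Newton–Raphson from ψ = 0.5:
  ψ = 0.5000: g = 0.19334, g' = -0.5233 → ψ = 0.8694
  ψ = 0.8694: g = -0.04316, g' = -0.8709 → ψ = 0.8199
  ψ = 0.8199: g = -0.00249, g' = -0.7750 → ψ = 0.8167
Converged at ψ = 0.8167.
Compositions from xᵢ = zᵢ/(1+ψ(Kᵢ−1)), yᵢ = Kᵢxᵢ:
  A: x = 0.2524, y = 0.5033
  B: x = 0.2089, y = 0.3292
  C: x = 0.5387, y = 0.1675

ψ = 0.8167, x_C = 0.5387, y_C = 0.1675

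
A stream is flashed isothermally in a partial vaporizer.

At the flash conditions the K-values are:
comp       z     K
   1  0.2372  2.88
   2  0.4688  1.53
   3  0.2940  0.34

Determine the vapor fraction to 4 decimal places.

ψ = 0.7194

Rachford–Rice: g(ψ) = Σ zᵢ(Kᵢ−1)/(1+ψ(Kᵢ−1)) = 0.
Check two-phase: ΣzᵢKᵢ = 1.5004 > 1 and Σzᵢ/Kᵢ = 1.2535 > 1, so g(0) = 0.5004 > 0 and g(1) = -0.2535 < 0.
Iterate (Newton) starting at ψ = 0.5:
  ψ = 0.5000: g = 0.13667, g' = -0.5903 → ψ = 0.7315
  ψ = 0.7315: g = -0.00838, g' = -0.6957 → ψ = 0.7195
  ψ = 0.7195: g = -0.00007, g' = -0.6849 → ψ = 0.7194
Converged at ψ = 0.7194.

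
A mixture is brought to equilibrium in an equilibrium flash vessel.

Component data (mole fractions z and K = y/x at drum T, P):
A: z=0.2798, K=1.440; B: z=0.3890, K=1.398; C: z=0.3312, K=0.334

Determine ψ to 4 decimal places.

Newton–Raphson from ψ = 0.53:
  ψ = 0.5300: g = -0.11323, g' = -0.4286 → ψ = 0.2658
  ψ = 0.2658: g = -0.01779, g' = -0.3107 → ψ = 0.2085
  ψ = 0.2085: g = -0.00043, g' = -0.2961 → ψ = 0.2071
Converged at ψ = 0.2071.

ψ = 0.2071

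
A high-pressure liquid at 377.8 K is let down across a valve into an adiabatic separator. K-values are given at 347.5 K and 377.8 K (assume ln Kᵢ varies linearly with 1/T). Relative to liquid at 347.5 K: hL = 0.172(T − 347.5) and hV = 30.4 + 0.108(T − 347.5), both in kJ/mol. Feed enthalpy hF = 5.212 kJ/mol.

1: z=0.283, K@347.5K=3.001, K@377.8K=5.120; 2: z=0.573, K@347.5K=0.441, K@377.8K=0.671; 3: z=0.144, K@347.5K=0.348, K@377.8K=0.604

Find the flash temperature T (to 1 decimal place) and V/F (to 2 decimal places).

T = 349.4 K, V/F = 0.16

Adiabatic flash: solve Rachford–Rice at each trial T, then check hF = ψ·hV(T) + (1−ψ)·hL(T).
  T = 347.5 K: K = (3.001, 0.441, 0.348), RR gives ψ = 0.131, H_out = 3.995 kJ/mol
  T = 377.8 K: K = (5.120, 0.671, 0.604), RR gives ψ = 0.651, H_out = 23.735 kJ/mol
  T = 362.6 K: K = (3.960, 0.548, 0.463), RR gives ψ = 0.361, H_out = 13.221 kJ/mol
  T = 355.1 K: K = (3.461, 0.493, 0.403), RR gives ψ = 0.247, H_out = 8.710 kJ/mol
  T = 351.3 K: K = (3.225, 0.467, 0.375), RR gives ψ = 0.190, H_out = 6.396 kJ/mol
  T = 349.4 K: K = (3.112, 0.454, 0.361), RR gives ψ = 0.161, H_out = 5.210 kJ/mol
Linear interpolation between T = 349.4 (H_out = 5.210) and T = 351.3 (H_out = 6.396) on hF = 5.212 gives T ≈ 349.4 K, at which ψ = 0.16.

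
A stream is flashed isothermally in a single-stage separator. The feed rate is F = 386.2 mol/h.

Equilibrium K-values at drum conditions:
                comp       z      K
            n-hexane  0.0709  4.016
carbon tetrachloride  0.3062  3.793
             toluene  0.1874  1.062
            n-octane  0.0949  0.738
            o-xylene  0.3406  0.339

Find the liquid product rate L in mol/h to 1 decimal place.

Newton–Raphson from β = 0.5:
  β = 0.5000: g = 0.08850, g' = -0.8597 → β = 0.6029
  β = 0.6029: g = 0.00185, g' = -0.8340 → β = 0.6052
Converged at β = 0.6052.
Then V = β·F = 0.6052·386.2 = 233.7 mol/h and L = F − V = 152.5 mol/h.

L = 152.5 mol/h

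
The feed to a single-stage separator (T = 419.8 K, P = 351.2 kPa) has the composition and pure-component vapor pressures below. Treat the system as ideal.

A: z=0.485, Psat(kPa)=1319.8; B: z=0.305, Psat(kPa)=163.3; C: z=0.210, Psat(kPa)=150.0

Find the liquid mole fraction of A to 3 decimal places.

Raoult's law: Kᵢ = Pᵢˢᵃᵗ/P = Pᵢˢᵃᵗ/351.2.
  K_A = 1319.8/351.2 = 3.75797, K_B = 163.3/351.2 = 0.46498, K_C = 150.0/351.2 = 0.42711
Material balance + equilibrium reduce to Σ zᵢ(Kᵢ−1)/(1+V/F(Kᵢ−1)) = 0.
Feasibility: ΣzᵢKᵢ = 2.054, Σzᵢ/Kᵢ = 1.277 — both > 1, two phases present.
Iterate (Newton) starting at V/F = 0.58:
  V/F = 0.580: g = 0.0978, g' = -0.884 → V/F = 0.691
  V/F = 0.691: g = 0.0026, g' = -0.846 → V/F = 0.694
Converged at V/F = 0.694.
Compositions from xᵢ = zᵢ/(1+V/F(Kᵢ−1)), yᵢ = Kᵢxᵢ:
  A: x = 0.166, y = 0.626
  B: x = 0.485, y = 0.226
  C: x = 0.349, y = 0.149

x_A = 0.166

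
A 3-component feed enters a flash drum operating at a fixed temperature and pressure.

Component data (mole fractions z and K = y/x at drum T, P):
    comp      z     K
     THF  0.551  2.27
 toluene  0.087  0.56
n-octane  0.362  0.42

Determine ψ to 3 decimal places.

Iterate (Newton) starting at ψ = 0.56:
  ψ = 0.560: g = 0.0472, g' = -0.600 → ψ = 0.639
  ψ = 0.639: g = -0.0003, g' = -0.611 → ψ = 0.638
Converged at ψ = 0.638.

ψ = 0.638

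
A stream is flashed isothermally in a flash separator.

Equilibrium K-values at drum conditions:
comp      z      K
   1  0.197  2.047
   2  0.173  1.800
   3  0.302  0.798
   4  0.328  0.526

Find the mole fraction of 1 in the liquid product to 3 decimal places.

Rachford–Rice: g(V/F) = Σ zᵢ(Kᵢ−1)/(1+V/F(Kᵢ−1)) = 0.
Check two-phase: ΣzᵢKᵢ = 1.128 > 1 and Σzᵢ/Kᵢ = 1.194 > 1, so g(0) = 0.128 > 0 and g(1) = -0.194 < 0.
Iterate (Newton) starting at V/F = 0.5:
  V/F = 0.500: g = -0.0374, g' = -0.291 → V/F = 0.372
  V/F = 0.372: g = 0.0005, g' = -0.301 → V/F = 0.373
Converged at V/F = 0.373.
Compositions from xᵢ = zᵢ/(1+V/F(Kᵢ−1)), yᵢ = Kᵢxᵢ:
  1: x = 0.142, y = 0.290
  2: x = 0.133, y = 0.240
  3: x = 0.327, y = 0.261
  4: x = 0.399, y = 0.210

x_1 = 0.142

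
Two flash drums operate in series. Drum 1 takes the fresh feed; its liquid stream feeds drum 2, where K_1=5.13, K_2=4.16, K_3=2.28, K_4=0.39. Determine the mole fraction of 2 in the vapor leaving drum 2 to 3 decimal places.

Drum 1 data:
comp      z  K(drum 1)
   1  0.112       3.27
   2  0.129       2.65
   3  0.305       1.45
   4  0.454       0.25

Drum 1:
Let ψ₁ = V/F and solve Σ zᵢ(Kᵢ−1)/(1+ψ₁(Kᵢ−1)) = 0.
Feasibility: ΣzᵢKᵢ = 1.264, Σzᵢ/Kᵢ = 2.109 — both > 1, two phases present.
Newton iteration, ψ₁⁰ = 0.45:
  ψ₁ = 0.450: g = -0.1519, g' = -0.881 → ψ₁ = 0.278
  ψ₁ = 0.278: g = -0.0061, g' = -0.839 → ψ₁ = 0.270
Converged at ψ₁ = 0.270.
Drum-1 compositions:
  1: x = 0.069, y = 0.227
  2: x = 0.089, y = 0.236
  3: x = 0.272, y = 0.394
  4: x = 0.569, y = 0.142
Drum-2 feed = drum-1 liquid: z₂ = (0.0694, 0.0892, 0.2719, 0.5695).
Drum 2:
Material balance + equilibrium reduce to Σ zᵢ(Kᵢ−1)/(1+ψ₂(Kᵢ−1)) = 0.
g(0) = ΣzᵢKᵢ − 1 = 0.569 and g(1) = 1 − Σzᵢ/Kᵢ = -0.614, so a root lies in (0, 1).
Iterate (Newton) starting at ψ₂ = 0.51:
  ψ₂ = 0.510: g = -0.0934, g' = -0.863 → ψ₂ = 0.402
  ψ₂ = 0.402: g = 0.0018, g' = -0.906 → ψ₂ = 0.404
Converged at ψ₂ = 0.404.
  1: x = 0.026, y = 0.134
  2: x = 0.039, y = 0.163
  3: x = 0.179, y = 0.409
  4: x = 0.755, y = 0.295

y_2 (drum 2) = 0.163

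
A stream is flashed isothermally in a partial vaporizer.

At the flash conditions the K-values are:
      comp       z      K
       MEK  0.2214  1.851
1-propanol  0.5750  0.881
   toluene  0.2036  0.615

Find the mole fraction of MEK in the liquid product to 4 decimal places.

x_MEK = 0.1841

Material balance + equilibrium reduce to Σ zᵢ(Kᵢ−1)/(1+ψ(Kᵢ−1)) = 0.
Feasibility: ΣzᵢKᵢ = 1.0416, Σzᵢ/Kᵢ = 1.1033 — both > 1, two phases present.
Newton–Raphson from ψ = 0.47:
  ψ = 0.4700: g = -0.03360, g' = -0.1359 → ψ = 0.2228
  ψ = 0.2228: g = 0.00235, g' = -0.1580 → ψ = 0.2377
  ψ = 0.2377: g = 0.00001, g' = -0.1561 → ψ = 0.2378
Converged at ψ = 0.2378.
Compositions from xᵢ = zᵢ/(1+ψ(Kᵢ−1)), yᵢ = Kᵢxᵢ:
  MEK: x = 0.1841, y = 0.3408
  1-propanol: x = 0.5917, y = 0.5213
  toluene: x = 0.2241, y = 0.1378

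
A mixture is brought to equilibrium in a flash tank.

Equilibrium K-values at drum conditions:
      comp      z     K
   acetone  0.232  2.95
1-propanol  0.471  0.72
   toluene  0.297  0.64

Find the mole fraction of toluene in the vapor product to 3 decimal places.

Newton–Raphson from V/F = 0.49:
  V/F = 0.490: g = -0.0513, g' = -0.337 → V/F = 0.338
  V/F = 0.338: g = 0.0054, g' = -0.416 → V/F = 0.351
Converged at V/F = 0.351.
Compositions from xᵢ = zᵢ/(1+V/F(Kᵢ−1)), yᵢ = Kᵢxᵢ:
  acetone: x = 0.138, y = 0.406
  1-propanol: x = 0.522, y = 0.376
  toluene: x = 0.340, y = 0.218

y_toluene = 0.218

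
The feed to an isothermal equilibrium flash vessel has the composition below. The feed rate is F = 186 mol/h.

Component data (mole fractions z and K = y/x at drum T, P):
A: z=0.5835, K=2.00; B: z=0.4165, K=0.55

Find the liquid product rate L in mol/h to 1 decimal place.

Let ψ = V/F and solve Σ zᵢ(Kᵢ−1)/(1+ψ(Kᵢ−1)) = 0.
Check two-phase: ΣzᵢKᵢ = 1.3961 > 1 and Σzᵢ/Kᵢ = 1.0490 > 1, so g(0) = 0.3961 > 0 and g(1) = -0.0490 < 0.
Binary case is linear: z₁(K₁−1)(1+ψ(K₂−1)) + z₂(K₂−1)(1+ψ(K₁−1)) = 0
⇒ ψ = [z₁(K₁−1)+z₂(K₂−1)] / [−(K₁−1)(K₂−1)] = 0.39608/0.45000 = 0.8802
Then V = ψ·F = 0.8802·186 = 163.7 mol/h and L = F − V = 22.3 mol/h.

L = 22.3 mol/h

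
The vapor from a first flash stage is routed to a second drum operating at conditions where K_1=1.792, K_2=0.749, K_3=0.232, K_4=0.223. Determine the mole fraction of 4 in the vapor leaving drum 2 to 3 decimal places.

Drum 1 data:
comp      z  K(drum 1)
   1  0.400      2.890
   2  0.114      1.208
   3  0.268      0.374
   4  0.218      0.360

Drum 1:
Newton iteration, ψ₁⁰ = 0.58:
  ψ₁ = 0.580: g = -0.1035, g' = -0.814 → ψ₁ = 0.453
  ψ₁ = 0.453: g = -0.0016, g' = -0.801 → ψ₁ = 0.451
Converged at ψ₁ = 0.451.
Drum-1 compositions:
  1: x = 0.216, y = 0.624
  2: x = 0.104, y = 0.126
  3: x = 0.373, y = 0.140
  4: x = 0.306, y = 0.110
Drum-2 feed = drum-1 vapor: z₂ = (0.6241, 0.1259, 0.1396, 0.1103).
Drum 2:
Let ψ₂ = V/F and solve Σ zᵢ(Kᵢ−1)/(1+ψ₂(Kᵢ−1)) = 0.
Feasibility: ΣzᵢKᵢ = 1.270, Σzᵢ/Kᵢ = 1.613 — both > 1, two phases present.
Newton–Raphson from ψ₂ = 0.37:
  ψ₂ = 0.370: g = 0.0773, g' = -0.536 → ψ₂ = 0.514
  ψ₂ = 0.514: g = -0.0051, g' = -0.618 → ψ₂ = 0.506
Converged at ψ₂ = 0.506.
  1: x = 0.446, y = 0.798
  2: x = 0.144, y = 0.108
  3: x = 0.228, y = 0.053
  4: x = 0.182, y = 0.041

y_4 (drum 2) = 0.041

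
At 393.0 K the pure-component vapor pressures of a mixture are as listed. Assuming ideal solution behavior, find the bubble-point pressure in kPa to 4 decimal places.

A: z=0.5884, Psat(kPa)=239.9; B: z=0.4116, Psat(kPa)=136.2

At the bubble point ψ → 0, so ΣzᵢKᵢ = 1 with Kᵢ = Pᵢˢᵃᵗ/P ⇒ P = ΣzᵢPᵢˢᵃᵗ.
P = 0.5884·239.9 + 0.4116·136.2 = 197.2171 kPa

Pbub = 197.2171 kPa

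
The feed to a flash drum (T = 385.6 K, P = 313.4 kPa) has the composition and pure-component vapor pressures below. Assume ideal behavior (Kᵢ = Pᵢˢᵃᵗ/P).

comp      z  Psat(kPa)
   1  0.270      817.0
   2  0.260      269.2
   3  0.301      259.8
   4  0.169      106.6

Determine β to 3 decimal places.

β = 0.446

Raoult's law: Kᵢ = Pᵢˢᵃᵗ/P = Pᵢˢᵃᵗ/313.4.
  K_1 = 817.0/313.4 = 2.60689, K_2 = 269.2/313.4 = 0.85897, K_3 = 259.8/313.4 = 0.82897, K_4 = 106.6/313.4 = 0.34014
Material balance + equilibrium reduce to Σ zᵢ(Kᵢ−1)/(1+β(Kᵢ−1)) = 0.
g(0) = ΣzᵢKᵢ − 1 = 0.234 and g(1) = 1 − Σzᵢ/Kᵢ = -0.266, so a root lies in (0, 1).
Newton–Raphson from β = 0.39:
  β = 0.390: g = 0.0226, g' = -0.413 → β = 0.445
  β = 0.445: g = 0.0004, g' = -0.401 → β = 0.446
Converged at β = 0.446.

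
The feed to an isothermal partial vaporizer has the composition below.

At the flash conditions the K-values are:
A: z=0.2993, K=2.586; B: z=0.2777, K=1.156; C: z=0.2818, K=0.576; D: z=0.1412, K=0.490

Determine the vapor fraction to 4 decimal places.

Newton iteration, ψ⁰ = 0.43:
  ψ = 0.4300: g = 0.08445, g' = -0.4081 → ψ = 0.6370
  ψ = 0.6370: g = 0.00519, g' = -0.3676 → ψ = 0.6511
Converged at ψ = 0.6511.

ψ = 0.6511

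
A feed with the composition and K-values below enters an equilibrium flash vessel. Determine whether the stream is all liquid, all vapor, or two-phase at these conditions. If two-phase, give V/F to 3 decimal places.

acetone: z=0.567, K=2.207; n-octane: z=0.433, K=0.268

two-phase, V/F = 0.416

ΣzᵢKᵢ = 1.367; Σzᵢ/Kᵢ = 1.873.
Both exceed 1, so a two-phase solution exists.
Let ψ = V/F and solve Σ zᵢ(Kᵢ−1)/(1+ψ(Kᵢ−1)) = 0.
Binary case is linear: z₁(K₁−1)(1+ψ(K₂−1)) + z₂(K₂−1)(1+ψ(K₁−1)) = 0
⇒ ψ = [z₁(K₁−1)+z₂(K₂−1)] / [−(K₁−1)(K₂−1)] = 0.3674/0.8835 = 0.416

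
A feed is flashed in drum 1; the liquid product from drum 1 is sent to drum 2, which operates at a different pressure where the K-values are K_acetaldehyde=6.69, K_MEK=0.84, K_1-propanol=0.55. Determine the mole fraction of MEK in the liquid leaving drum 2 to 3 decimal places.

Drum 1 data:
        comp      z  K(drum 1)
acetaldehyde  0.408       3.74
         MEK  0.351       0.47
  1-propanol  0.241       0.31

Drum 1:
Newton–Raphson from ψ₁ = 0.33:
  ψ₁ = 0.330: g = 0.1463, g' = -1.182 → ψ₁ = 0.454
  ψ₁ = 0.454: g = 0.0113, g' = -1.023 → ψ₁ = 0.465
Converged at ψ₁ = 0.465.
Drum-1 compositions:
  acetaldehyde: x = 0.179, y = 0.671
  MEK: x = 0.466, y = 0.219
  1-propanol: x = 0.355, y = 0.110
Drum-2 feed = drum-1 liquid: z₂ = (0.1794, 0.4658, 0.3548).
Drum 2:
Newton iteration, ψ₂⁰ = 0.5:
  ψ₂ = 0.500: g = -0.0215, g' = -0.527 → ψ₂ = 0.459
  ψ₂ = 0.459: g = 0.0009, g' = -0.573 → ψ₂ = 0.461
Converged at ψ₂ = 0.461.
  acetaldehyde: x = 0.050, y = 0.331
  MEK: x = 0.503, y = 0.422
  1-propanol: x = 0.448, y = 0.246

x_MEK (drum 2) = 0.503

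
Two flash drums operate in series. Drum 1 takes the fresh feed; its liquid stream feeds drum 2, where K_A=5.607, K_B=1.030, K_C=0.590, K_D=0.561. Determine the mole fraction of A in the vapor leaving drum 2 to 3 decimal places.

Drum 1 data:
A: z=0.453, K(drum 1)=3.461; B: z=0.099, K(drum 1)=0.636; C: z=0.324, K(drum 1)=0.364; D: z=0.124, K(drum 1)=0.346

Drum 1:
Let ψ₁ = V/F and solve Σ zᵢ(Kᵢ−1)/(1+ψ₁(Kᵢ−1)) = 0.
Check two-phase: ΣzᵢKᵢ = 1.792 > 1 and Σzᵢ/Kᵢ = 1.535 > 1, so g(0) = 0.792 > 0 and g(1) = -0.535 < 0.
Newton–Raphson from ψ₁ = 0.38:
  ψ₁ = 0.380: g = 0.1546, g' = -1.072 → ψ₁ = 0.524
  ψ₁ = 0.524: g = 0.0097, g' = -0.961 → ψ₁ = 0.534
Converged at ψ₁ = 0.534.
Drum-1 compositions:
  A: x = 0.196, y = 0.677
  B: x = 0.123, y = 0.078
  C: x = 0.491, y = 0.179
  D: x = 0.191, y = 0.066
Drum-2 feed = drum-1 liquid: z₂ = (0.1957, 0.1229, 0.4908, 0.1906).
Drum 2:
Rachford–Rice: g(ψ₂) = Σ zᵢ(Kᵢ−1)/(1+ψ₂(Kᵢ−1)) = 0.
Check two-phase: ΣzᵢKᵢ = 1.620 > 1 and Σzᵢ/Kᵢ = 1.326 > 1, so g(0) = 0.620 > 0 and g(1) = -0.326 < 0.
Newton–Raphson from ψ₂ = 0.45:
  ψ₂ = 0.450: g = -0.0541, g' = -0.621 → ψ₂ = 0.363
  ψ₂ = 0.363: g = 0.0051, g' = -0.748 → ψ₂ = 0.370
Converged at ψ₂ = 0.370.
  A: x = 0.072, y = 0.406
  B: x = 0.122, y = 0.125
  C: x = 0.579, y = 0.341
  D: x = 0.228, y = 0.128

y_A (drum 2) = 0.406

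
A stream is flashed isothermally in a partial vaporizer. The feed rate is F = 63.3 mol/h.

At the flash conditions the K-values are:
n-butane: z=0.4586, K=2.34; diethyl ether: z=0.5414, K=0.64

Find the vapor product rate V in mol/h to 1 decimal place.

Rachford–Rice: g(ψ) = Σ zᵢ(Kᵢ−1)/(1+ψ(Kᵢ−1)) = 0.
Check two-phase: ΣzᵢKᵢ = 1.4196 > 1 and Σzᵢ/Kᵢ = 1.0419 > 1, so g(0) = 0.4196 > 0 and g(1) = -0.0419 < 0.
Newton–Raphson from ψ = 0.62:
  ψ = 0.6200: g = 0.08475, g' = -0.3620 → ψ = 0.8542
  ψ = 0.8542: g = 0.00510, g' = -0.3254 → ψ = 0.8698
  ψ = 0.8698: g = 0.00001, g' = -0.3243 → ψ = 0.8699
Converged at ψ = 0.8699.
Then V = ψ·F = 0.8699·63.3 = 55.1 mol/h and L = F − V = 8.2 mol/h.

V = 55.1 mol/h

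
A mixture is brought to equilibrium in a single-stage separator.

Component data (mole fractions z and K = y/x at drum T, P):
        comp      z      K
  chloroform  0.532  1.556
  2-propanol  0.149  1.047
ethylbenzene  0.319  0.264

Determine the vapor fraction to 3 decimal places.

Material balance + equilibrium reduce to Σ zᵢ(Kᵢ−1)/(1+ψ(Kᵢ−1)) = 0.
Check two-phase: ΣzᵢKᵢ = 1.068 > 1 and Σzᵢ/Kᵢ = 1.693 > 1, so g(0) = 0.068 > 0 and g(1) = -0.693 < 0.
Iterate (Newton) starting at ψ = 0.52:
  ψ = 0.520: g = -0.1441, g' = -0.553 → ψ = 0.259
  ψ = 0.259: g = -0.0248, g' = -0.390 → ψ = 0.196
  ψ = 0.196: g = -0.0007, g' = -0.370 → ψ = 0.194
Converged at ψ = 0.194.

ψ = 0.194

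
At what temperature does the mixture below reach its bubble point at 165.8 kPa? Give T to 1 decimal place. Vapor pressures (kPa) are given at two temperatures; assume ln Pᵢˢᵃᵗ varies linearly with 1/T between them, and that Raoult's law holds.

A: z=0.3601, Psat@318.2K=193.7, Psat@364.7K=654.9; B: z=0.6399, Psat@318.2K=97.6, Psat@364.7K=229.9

T = 327.2 K

Bubble-point temperature: ΣzᵢPᵢˢᵃᵗ(T) = P. Interpolate ln Pᵢˢᵃᵗ = aᵢ + bᵢ/T.
  T = 318.2 K: ΣzᵢPᵢˢᵃᵗ = 132.21 kPa
  T = 364.7 K: ΣzᵢPᵢˢᵃᵗ = 382.94 kPa
  T = 341.4 K: ΣzᵢPᵢˢᵃᵗ = 232.11 kPa
  T = 329.8 K: ΣzᵢPᵢˢᵃᵗ = 176.72 kPa
  T = 324.0 K: ΣzᵢPᵢˢᵃᵗ = 153.20 kPa
  T = 326.9 K: ΣzᵢPᵢˢᵃᵗ = 164.63 kPa
Interpolating between 326.9 K and 329.8 K gives T ≈ 327.2 K.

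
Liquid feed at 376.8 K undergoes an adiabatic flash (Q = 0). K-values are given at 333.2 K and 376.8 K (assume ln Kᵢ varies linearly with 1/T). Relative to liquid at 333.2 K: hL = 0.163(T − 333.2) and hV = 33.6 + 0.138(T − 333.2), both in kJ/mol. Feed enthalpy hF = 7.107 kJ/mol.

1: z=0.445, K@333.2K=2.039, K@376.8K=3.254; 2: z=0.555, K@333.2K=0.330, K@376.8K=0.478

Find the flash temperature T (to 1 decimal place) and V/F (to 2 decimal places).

Adiabatic flash: solve Rachford–Rice at each trial T, then check hF = ψ·hV(T) + (1−ψ)·hL(T).
  T = 333.2 K: K = (2.039, 0.330), RR gives ψ = 0.130, H_out = 4.368 kJ/mol
  T = 376.8 K: K = (3.254, 0.478), RR gives ψ = 0.606, H_out = 26.816 kJ/mol
  T = 355.0 K: K = (2.613, 0.402), RR gives ψ = 0.400, H_out = 16.766 kJ/mol
  T = 344.1 K: K = (2.317, 0.365), RR gives ψ = 0.280, H_out = 11.100 kJ/mol
  T = 338.6 K: K = (2.175, 0.347), RR gives ψ = 0.209, H_out = 7.885 kJ/mol
  T = 335.9 K: K = (2.106, 0.339), RR gives ψ = 0.171, H_out = 6.179 kJ/mol
  T = 337.2 K: K = (2.139, 0.343), RR gives ψ = 0.190, H_out = 7.012 kJ/mol
Linear interpolation between T = 337.2 (H_out = 7.012) and T = 338.6 (H_out = 7.885) on hF = 7.107 gives T ≈ 337.4 K, at which ψ = 0.19.

T = 337.4 K, V/F = 0.19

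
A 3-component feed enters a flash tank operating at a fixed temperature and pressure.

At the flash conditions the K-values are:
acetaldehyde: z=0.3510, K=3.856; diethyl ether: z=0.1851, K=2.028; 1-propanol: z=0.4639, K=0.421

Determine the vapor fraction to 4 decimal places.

Let ψ = V/F and solve Σ zᵢ(Kᵢ−1)/(1+ψ(Kᵢ−1)) = 0.
Check two-phase: ΣzᵢKᵢ = 1.9241 > 1 and Σzᵢ/Kᵢ = 1.2842 > 1, so g(0) = 0.9241 > 0 and g(1) = -0.2842 < 0.
Newton iteration, ψ⁰ = 0.5:
  ψ = 0.5000: g = 0.16051, g' = -0.8791 → ψ = 0.6826
  ψ = 0.6826: g = 0.00756, g' = -0.8218 → ψ = 0.6918
Converged at ψ = 0.6918.

ψ = 0.6918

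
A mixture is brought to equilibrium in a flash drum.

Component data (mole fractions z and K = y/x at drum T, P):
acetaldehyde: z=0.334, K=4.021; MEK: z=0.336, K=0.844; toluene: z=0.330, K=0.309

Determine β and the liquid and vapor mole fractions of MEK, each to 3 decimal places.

Material balance + equilibrium reduce to Σ zᵢ(Kᵢ−1)/(1+β(Kᵢ−1)) = 0.
Check two-phase: ΣzᵢKᵢ = 1.729 > 1 and Σzᵢ/Kᵢ = 1.549 > 1, so g(0) = 0.729 > 0 and g(1) = -0.549 < 0.
Newton–Raphson from β = 0.62:
  β = 0.620: g = -0.1058, g' = -0.862 → β = 0.497
  β = 0.497: g = -0.0010, g' = -0.862 → β = 0.496
Converged at β = 0.496.
Compositions from xᵢ = zᵢ/(1+β(Kᵢ−1)), yᵢ = Kᵢxᵢ:
  acetaldehyde: x = 0.134, y = 0.537
  MEK: x = 0.364, y = 0.307
  toluene: x = 0.502, y = 0.155

β = 0.496, x_MEK = 0.364, y_MEK = 0.307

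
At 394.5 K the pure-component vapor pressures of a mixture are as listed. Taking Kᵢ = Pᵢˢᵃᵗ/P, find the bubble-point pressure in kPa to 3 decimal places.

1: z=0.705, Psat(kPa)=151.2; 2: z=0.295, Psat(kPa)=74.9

Pbub = 128.691 kPa

At the bubble point ψ → 0, so ΣzᵢKᵢ = 1 with Kᵢ = Pᵢˢᵃᵗ/P ⇒ P = ΣzᵢPᵢˢᵃᵗ.
P = 0.705·151.2 + 0.295·74.9 = 128.691 kPa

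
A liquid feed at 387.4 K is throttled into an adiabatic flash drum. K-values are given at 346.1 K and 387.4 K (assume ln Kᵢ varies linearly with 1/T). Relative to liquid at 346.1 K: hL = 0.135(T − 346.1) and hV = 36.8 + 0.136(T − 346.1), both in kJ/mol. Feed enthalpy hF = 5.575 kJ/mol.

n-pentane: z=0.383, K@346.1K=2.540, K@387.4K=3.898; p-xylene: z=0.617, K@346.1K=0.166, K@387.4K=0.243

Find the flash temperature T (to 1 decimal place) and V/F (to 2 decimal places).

Adiabatic flash: solve Rachford–Rice at each trial T, then check hF = ψ·hV(T) + (1−ψ)·hL(T).
  T = 346.1 K: K = (2.540, 0.166), RR gives ψ = 0.059, H_out = 2.156 kJ/mol
  T = 387.4 K: K = (3.898, 0.243), RR gives ψ = 0.293, H_out = 16.371 kJ/mol
  T = 366.8 K: K = (3.186, 0.203), RR gives ψ = 0.198, H_out = 10.100 kJ/mol
  T = 356.5 K: K = (2.856, 0.184), RR gives ψ = 0.137, H_out = 6.448 kJ/mol
  T = 351.3 K: K = (2.696, 0.175), RR gives ψ = 0.100, H_out = 4.396 kJ/mol
  T = 353.9 K: K = (2.775, 0.180), RR gives ψ = 0.119, H_out = 5.443 kJ/mol
  T = 355.2 K: K = (2.815, 0.182), RR gives ψ = 0.128, H_out = 5.951 kJ/mol
Linear interpolation between T = 353.9 (H_out = 5.443) and T = 355.2 (H_out = 5.951) on hF = 5.575 gives T ≈ 354.2 K, at which ψ = 0.12.

T = 354.2 K, V/F = 0.12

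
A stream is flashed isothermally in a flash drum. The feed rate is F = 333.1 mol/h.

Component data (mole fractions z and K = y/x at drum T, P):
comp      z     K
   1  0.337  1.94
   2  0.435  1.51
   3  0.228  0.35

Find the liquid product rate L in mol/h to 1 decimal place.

L = 50.1 mol/h

Material balance + equilibrium reduce to Σ zᵢ(Kᵢ−1)/(1+ψ(Kᵢ−1)) = 0.
Feasibility: ΣzᵢKᵢ = 1.390, Σzᵢ/Kᵢ = 1.113 — both > 1, two phases present.
Newton–Raphson from ψ = 0.54:
  ψ = 0.540: g = 0.1557, g' = -0.429 → ψ = 0.903
  ψ = 0.903: g = -0.0354, g' = -0.704 → ψ = 0.853
  ψ = 0.853: g = -0.0019, g' = -0.631 → ψ = 0.849
Converged at ψ = 0.849.
Then V = ψ·F = 0.8495·333.1 = 283.0 mol/h and L = F − V = 50.1 mol/h.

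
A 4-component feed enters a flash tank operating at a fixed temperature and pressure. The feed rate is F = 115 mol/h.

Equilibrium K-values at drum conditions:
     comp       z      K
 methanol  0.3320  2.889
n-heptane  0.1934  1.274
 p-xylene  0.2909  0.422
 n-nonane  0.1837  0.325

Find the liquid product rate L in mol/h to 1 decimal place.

L = 66.4 mol/h

Rachford–Rice: g(β) = Σ zᵢ(Kᵢ−1)/(1+β(Kᵢ−1)) = 0.
Check two-phase: ΣzᵢKᵢ = 1.3880 > 1 and Σzᵢ/Kᵢ = 1.5213 > 1, so g(0) = 0.3880 > 0 and g(1) = -0.5213 < 0.
Newton–Raphson from β = 0.5:
  β = 0.5000: g = -0.05452, g' = -0.7075 → β = 0.4229
  β = 0.4229: g = 0.00003, g' = -0.7119 → β = 0.4230
Converged at β = 0.4230.
Then V = β·F = 0.4230·115 = 48.6 mol/h and L = F − V = 66.4 mol/h.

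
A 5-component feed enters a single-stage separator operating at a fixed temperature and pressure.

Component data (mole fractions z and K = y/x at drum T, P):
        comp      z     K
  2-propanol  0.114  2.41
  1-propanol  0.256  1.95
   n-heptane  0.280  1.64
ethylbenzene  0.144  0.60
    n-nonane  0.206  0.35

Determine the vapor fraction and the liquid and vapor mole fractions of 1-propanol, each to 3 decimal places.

Material balance + equilibrium reduce to Σ zᵢ(Kᵢ−1)/(1+ψ(Kᵢ−1)) = 0.
Feasibility: ΣzᵢKᵢ = 1.392, Σzᵢ/Kᵢ = 1.178 — both > 1, two phases present.
Newton iteration, ψ⁰ = 0.4:
  ψ = 0.400: g = 0.1722, g' = -0.478 → ψ = 0.760
  ψ = 0.760: g = -0.0080, g' = -0.570 → ψ = 0.746
Converged at ψ = 0.746.
Compositions from xᵢ = zᵢ/(1+ψ(Kᵢ−1)), yᵢ = Kᵢxᵢ:
  2-propanol: x = 0.056, y = 0.134
  1-propanol: x = 0.150, y = 0.292
  n-heptane: x = 0.190, y = 0.311
  ethylbenzene: x = 0.205, y = 0.123
  n-nonane: x = 0.400, y = 0.140

ψ = 0.746, x_1-propanol = 0.150, y_1-propanol = 0.292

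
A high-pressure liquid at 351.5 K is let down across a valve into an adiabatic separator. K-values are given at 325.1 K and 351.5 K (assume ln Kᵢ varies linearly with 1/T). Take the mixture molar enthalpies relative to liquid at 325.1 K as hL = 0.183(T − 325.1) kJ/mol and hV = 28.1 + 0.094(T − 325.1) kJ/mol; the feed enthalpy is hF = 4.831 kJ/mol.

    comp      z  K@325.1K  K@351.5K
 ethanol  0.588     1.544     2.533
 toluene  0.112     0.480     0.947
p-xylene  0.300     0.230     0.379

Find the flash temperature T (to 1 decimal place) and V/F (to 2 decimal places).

T = 326.8 K, V/F = 0.16

Adiabatic flash: solve Rachford–Rice at each trial T, then check hF = ψ·hV(T) + (1−ψ)·hL(T).
  T = 325.1 K: K = (1.544, 0.480, 0.230), RR gives ψ = 0.079, H_out = 2.220 kJ/mol
  T = 351.5 K: K = (2.533, 0.947, 0.379), RR gives ψ = 0.838, H_out = 26.406 kJ/mol
  T = 338.3 K: K = (1.997, 0.683, 0.298), RR gives ψ = 0.539, H_out = 16.920 kJ/mol
  T = 331.7 K: K = (1.760, 0.575, 0.263), RR gives ψ = 0.348, H_out = 10.783 kJ/mol
  T = 328.4 K: K = (1.650, 0.526, 0.246), RR gives ψ = 0.228, H_out = 6.942 kJ/mol
  T = 326.8 K: K = (1.598, 0.503, 0.238), RR gives ψ = 0.160, H_out = 4.789 kJ/mol
Linear interpolation between T = 326.8 (H_out = 4.789) and T = 328.4 (H_out = 6.942) on hF = 4.831 gives T ≈ 326.8 K, at which ψ = 0.16.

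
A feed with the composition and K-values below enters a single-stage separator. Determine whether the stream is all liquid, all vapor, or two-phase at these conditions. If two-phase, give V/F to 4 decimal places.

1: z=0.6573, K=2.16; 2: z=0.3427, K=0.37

two-phase, V/F = 0.7479

ΣzᵢKᵢ = 1.5466; Σzᵢ/Kᵢ = 1.2305.
Both exceed 1, so a two-phase solution exists.
Let ψ = V/F and solve Σ zᵢ(Kᵢ−1)/(1+ψ(Kᵢ−1)) = 0.
Iterate (Newton) starting at ψ = 0.5:
  ψ = 0.5000: g = 0.16739, g' = -0.6442 → ψ = 0.7599
  ψ = 0.7599: g = -0.00891, g' = -0.7504 → ψ = 0.7480
  ψ = 0.7480: g = -0.00006, g' = -0.7400 → ψ = 0.7479
Converged at ψ = 0.7479.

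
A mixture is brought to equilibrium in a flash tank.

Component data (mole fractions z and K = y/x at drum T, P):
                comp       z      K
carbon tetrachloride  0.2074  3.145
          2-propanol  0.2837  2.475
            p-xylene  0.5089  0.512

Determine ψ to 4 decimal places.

Let ψ = V/F and solve Σ zᵢ(Kᵢ−1)/(1+ψ(Kᵢ−1)) = 0.
Check two-phase: ΣzᵢKᵢ = 1.6150 > 1 and Σzᵢ/Kᵢ = 1.1745 > 1, so g(0) = 0.6150 > 0 and g(1) = -0.1745 < 0.
Newton iteration, ψ⁰ = 0.5:
  ψ = 0.5000: g = 0.12700, g' = -0.6387 → ψ = 0.6988
  ψ = 0.6988: g = 0.00720, g' = -0.5816 → ψ = 0.7112
Converged at ψ = 0.7112.

ψ = 0.7112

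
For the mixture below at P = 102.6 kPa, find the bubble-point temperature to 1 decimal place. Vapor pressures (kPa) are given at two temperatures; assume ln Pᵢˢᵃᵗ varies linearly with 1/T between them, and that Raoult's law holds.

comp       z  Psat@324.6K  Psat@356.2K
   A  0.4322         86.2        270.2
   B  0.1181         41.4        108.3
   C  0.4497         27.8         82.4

Bubble-point temperature: ΣzᵢPᵢˢᵃᵗ(T) = P. Interpolate ln Pᵢˢᵃᵗ = aᵢ + bᵢ/T.
  T = 324.6 K: ΣzᵢPᵢˢᵃᵗ = 54.65 kPa
  T = 356.2 K: ΣzᵢPᵢˢᵃᵗ = 166.63 kPa
  T = 340.4 K: ΣzᵢPᵢˢᵃᵗ = 97.89 kPa
  T = 348.3 K: ΣzᵢPᵢˢᵃᵗ = 128.48 kPa
  T = 344.4 K: ΣzᵢPᵢˢᵃᵗ = 112.51 kPa
  T = 342.4 K: ΣzᵢPᵢˢᵃᵗ = 104.99 kPa
Interpolating between 340.4 K and 342.4 K gives T ≈ 341.7 K.

T = 341.7 K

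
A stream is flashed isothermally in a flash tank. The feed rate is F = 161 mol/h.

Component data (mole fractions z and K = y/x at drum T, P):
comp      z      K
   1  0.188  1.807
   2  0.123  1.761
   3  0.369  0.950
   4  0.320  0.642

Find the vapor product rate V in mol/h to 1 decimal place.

V = 98.2 mol/h

Let ψ = V/F and solve Σ zᵢ(Kᵢ−1)/(1+ψ(Kᵢ−1)) = 0.
g(0) = ΣzᵢKᵢ − 1 = 0.112 and g(1) = 1 − Σzᵢ/Kᵢ = -0.061, so a root lies in (0, 1).
Newton iteration, ψ⁰ = 0.5:
  ψ = 0.500: g = 0.0174, g' = -0.161 → ψ = 0.608
  ψ = 0.608: g = 0.0003, g' = -0.156 → ψ = 0.610
Converged at ψ = 0.610.
Then V = ψ·F = 0.6100·161 = 98.2 mol/h and L = F − V = 62.8 mol/h.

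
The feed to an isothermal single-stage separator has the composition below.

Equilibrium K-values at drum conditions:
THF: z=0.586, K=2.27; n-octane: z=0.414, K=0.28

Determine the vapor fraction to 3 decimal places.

Let ψ = V/F and solve Σ zᵢ(Kᵢ−1)/(1+ψ(Kᵢ−1)) = 0.
Check two-phase: ΣzᵢKᵢ = 1.446 > 1 and Σzᵢ/Kᵢ = 1.737 > 1, so g(0) = 0.446 > 0 and g(1) = -0.737 < 0.
Newton–Raphson from ψ = 0.38:
  ψ = 0.380: g = 0.0916, g' = -0.837 → ψ = 0.489
  ψ = 0.489: g = -0.0014, g' = -0.871 → ψ = 0.488
Converged at ψ = 0.488.

ψ = 0.488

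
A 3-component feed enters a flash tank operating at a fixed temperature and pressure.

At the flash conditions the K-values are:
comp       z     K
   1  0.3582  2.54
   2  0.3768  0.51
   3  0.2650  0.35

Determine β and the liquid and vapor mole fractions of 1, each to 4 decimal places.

Rachford–Rice: g(β) = Σ zᵢ(Kᵢ−1)/(1+β(Kᵢ−1)) = 0.
Feasibility: ΣzᵢKᵢ = 1.1947, Σzᵢ/Kᵢ = 1.6370 — both > 1, two phases present.
Newton iteration, β⁰ = 0.5:
  β = 0.5000: g = -0.18808, g' = -0.6756 → β = 0.2216
  β = 0.2216: g = 0.00290, g' = -0.7389 → β = 0.2255
Converged at β = 0.2256.
Compositions from xᵢ = zᵢ/(1+β(Kᵢ−1)), yᵢ = Kᵢxᵢ:
  1: x = 0.2659, y = 0.6753
  2: x = 0.4236, y = 0.2160
  3: x = 0.3105, y = 0.1087

β = 0.2256, x_1 = 0.2659, y_1 = 0.6753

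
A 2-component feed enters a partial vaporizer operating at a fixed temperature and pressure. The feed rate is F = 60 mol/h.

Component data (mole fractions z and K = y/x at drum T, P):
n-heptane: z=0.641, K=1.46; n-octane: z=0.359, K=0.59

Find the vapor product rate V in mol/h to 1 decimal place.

Rachford–Rice: g(ψ) = Σ zᵢ(Kᵢ−1)/(1+ψ(Kᵢ−1)) = 0.
Check two-phase: ΣzᵢKᵢ = 1.148 > 1 and Σzᵢ/Kᵢ = 1.048 > 1, so g(0) = 0.148 > 0 and g(1) = -0.048 < 0.
Binary case is linear: z₁(K₁−1)(1+ψ(K₂−1)) + z₂(K₂−1)(1+ψ(K₁−1)) = 0
⇒ ψ = [z₁(K₁−1)+z₂(K₂−1)] / [−(K₁−1)(K₂−1)] = 0.1477/0.1886 = 0.783
Then V = ψ·F = 0.7830·60 = 47.0 mol/h and L = F − V = 13.0 mol/h.

V = 47.0 mol/h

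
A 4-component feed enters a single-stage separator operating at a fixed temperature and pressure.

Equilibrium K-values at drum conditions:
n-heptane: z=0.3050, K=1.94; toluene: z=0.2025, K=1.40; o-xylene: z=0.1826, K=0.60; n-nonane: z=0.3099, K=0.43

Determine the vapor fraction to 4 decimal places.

ψ = 0.2997

Material balance + equilibrium reduce to Σ zᵢ(Kᵢ−1)/(1+ψ(Kᵢ−1)) = 0.
g(0) = ΣzᵢKᵢ − 1 = 0.1180 and g(1) = 1 − Σzᵢ/Kᵢ = -0.3269, so a root lies in (0, 1).
Newton iteration, ψ⁰ = 0.69:
  ψ = 0.6900: g = -0.15465, g' = -0.4483 → ψ = 0.3451
  ψ = 0.3451: g = -0.01697, g' = -0.3740 → ψ = 0.2997
Converged at ψ = 0.2997.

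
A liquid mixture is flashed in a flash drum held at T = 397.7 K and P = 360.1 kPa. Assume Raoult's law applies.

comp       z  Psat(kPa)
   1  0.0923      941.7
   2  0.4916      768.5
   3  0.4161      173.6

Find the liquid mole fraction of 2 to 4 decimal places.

x_2 = 0.2608

Raoult's law: Kᵢ = Pᵢˢᵃᵗ/P = Pᵢˢᵃᵗ/360.1.
  K_1 = 941.7/360.1 = 2.615107, K_2 = 768.5/360.1 = 2.134129, K_3 = 173.6/360.1 = 0.482088
Newton iteration, β⁰ = 0.48:
  β = 0.4800: g = 0.15818, g' = -0.5392 → β = 0.7734
  β = 0.7734: g = 0.00381, g' = -0.5376 → β = 0.7805
  β = 0.7805: g = -0.00001, g' = -0.5395 → β = 0.7804
Converged at β = 0.7804.
Compositions from xᵢ = zᵢ/(1+β(Kᵢ−1)), yᵢ = Kᵢxᵢ:
  1: x = 0.0408, y = 0.1068
  2: x = 0.2608, y = 0.5565
  3: x = 0.6984, y = 0.3367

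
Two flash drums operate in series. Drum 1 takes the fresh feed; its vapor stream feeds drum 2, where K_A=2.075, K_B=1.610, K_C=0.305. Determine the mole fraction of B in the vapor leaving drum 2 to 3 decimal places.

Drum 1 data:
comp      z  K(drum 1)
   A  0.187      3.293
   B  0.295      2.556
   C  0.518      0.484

Drum 1:
Rachford–Rice: g(ψ₁) = Σ zᵢ(Kᵢ−1)/(1+ψ₁(Kᵢ−1)) = 0.
Feasibility: ΣzᵢKᵢ = 1.621, Σzᵢ/Kᵢ = 1.242 — both > 1, two phases present.
Newton–Raphson from ψ₁ = 0.5:
  ψ₁ = 0.500: g = 0.0977, g' = -0.690 → ψ₁ = 0.642
  ψ₁ = 0.642: g = 0.0036, g' = -0.648 → ψ₁ = 0.647
Converged at ψ₁ = 0.647.
Drum-1 compositions:
  A: x = 0.075, y = 0.248
  B: x = 0.147, y = 0.376
  C: x = 0.778, y = 0.376
Drum-2 feed = drum-1 vapor: z₂ = (0.2479, 0.3757, 0.3764).
Drum 2:
Material balance + equilibrium reduce to Σ zᵢ(Kᵢ−1)/(1+ψ₂(Kᵢ−1)) = 0.
Feasibility: ΣzᵢKᵢ = 1.234, Σzᵢ/Kᵢ = 1.587 — both > 1, two phases present.
Newton iteration, ψ₂⁰ = 0.4:
  ψ₂ = 0.400: g = 0.0082, g' = -0.579 → ψ₂ = 0.414
Converged at ψ₂ = 0.414.
  A: x = 0.172, y = 0.356
  B: x = 0.300, y = 0.483
  C: x = 0.529, y = 0.161

y_B (drum 2) = 0.483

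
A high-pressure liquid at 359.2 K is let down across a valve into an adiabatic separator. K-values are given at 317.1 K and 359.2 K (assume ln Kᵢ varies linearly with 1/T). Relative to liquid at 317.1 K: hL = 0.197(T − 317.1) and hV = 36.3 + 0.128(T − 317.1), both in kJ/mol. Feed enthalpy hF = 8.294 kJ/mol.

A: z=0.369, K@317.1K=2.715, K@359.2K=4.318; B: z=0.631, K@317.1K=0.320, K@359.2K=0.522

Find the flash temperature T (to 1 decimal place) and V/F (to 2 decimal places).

Adiabatic flash: solve Rachford–Rice at each trial T, then check hF = ψ·hV(T) + (1−ψ)·hL(T).
  T = 317.1 K: K = (2.715, 0.320), RR gives ψ = 0.175, H_out = 6.342 kJ/mol
  T = 359.2 K: K = (4.318, 0.522), RR gives ψ = 0.582, H_out = 27.723 kJ/mol
  T = 338.1 K: K = (3.472, 0.415), RR gives ψ = 0.375, H_out = 17.213 kJ/mol
  T = 327.6 K: K = (3.082, 0.366), RR gives ψ = 0.279, H_out = 11.988 kJ/mol
  T = 322.4 K: K = (2.898, 0.343), RR gives ψ = 0.229, H_out = 9.269 kJ/mol
  T = 319.8 K: K = (2.807, 0.331), RR gives ψ = 0.203, H_out = 7.857 kJ/mol
  T = 321.1 K: K = (2.852, 0.337), RR gives ψ = 0.216, H_out = 8.568 kJ/mol
Linear interpolation between T = 319.8 (H_out = 7.857) and T = 321.1 (H_out = 8.568) on hF = 8.294 gives T ≈ 320.6 K, at which ψ = 0.21.

T = 320.6 K, V/F = 0.21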